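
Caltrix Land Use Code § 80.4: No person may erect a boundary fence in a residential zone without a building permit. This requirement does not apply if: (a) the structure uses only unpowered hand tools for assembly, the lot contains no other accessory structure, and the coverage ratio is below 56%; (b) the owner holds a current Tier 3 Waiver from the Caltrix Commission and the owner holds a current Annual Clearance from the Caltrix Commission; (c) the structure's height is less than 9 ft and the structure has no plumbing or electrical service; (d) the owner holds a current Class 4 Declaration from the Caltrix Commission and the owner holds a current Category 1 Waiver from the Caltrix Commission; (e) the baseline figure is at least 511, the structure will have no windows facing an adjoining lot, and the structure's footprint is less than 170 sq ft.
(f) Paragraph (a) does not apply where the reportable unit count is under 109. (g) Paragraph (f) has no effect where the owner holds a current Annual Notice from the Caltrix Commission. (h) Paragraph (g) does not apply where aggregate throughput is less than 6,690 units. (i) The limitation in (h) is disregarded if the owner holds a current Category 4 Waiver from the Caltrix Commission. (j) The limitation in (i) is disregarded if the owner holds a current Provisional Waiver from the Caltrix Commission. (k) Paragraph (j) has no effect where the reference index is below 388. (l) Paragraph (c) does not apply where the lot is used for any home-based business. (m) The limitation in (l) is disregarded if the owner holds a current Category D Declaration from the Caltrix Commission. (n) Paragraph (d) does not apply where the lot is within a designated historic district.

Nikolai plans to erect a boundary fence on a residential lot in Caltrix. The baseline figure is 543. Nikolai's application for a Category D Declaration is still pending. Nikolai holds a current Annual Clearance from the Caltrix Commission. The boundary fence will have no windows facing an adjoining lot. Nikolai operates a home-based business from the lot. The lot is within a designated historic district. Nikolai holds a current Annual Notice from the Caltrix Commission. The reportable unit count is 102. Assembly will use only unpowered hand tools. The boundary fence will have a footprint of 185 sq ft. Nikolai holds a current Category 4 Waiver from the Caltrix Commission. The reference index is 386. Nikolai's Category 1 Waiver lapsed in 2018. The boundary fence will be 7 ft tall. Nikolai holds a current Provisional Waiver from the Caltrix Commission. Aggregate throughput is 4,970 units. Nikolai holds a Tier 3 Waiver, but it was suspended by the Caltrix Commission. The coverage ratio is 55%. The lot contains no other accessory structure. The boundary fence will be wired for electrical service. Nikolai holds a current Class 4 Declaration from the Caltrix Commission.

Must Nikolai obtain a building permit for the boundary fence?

No — exception (a) applies; Nikolai does not need a building permit.

All of (a)'s requirements are met (assembly uses only hand tools; the lot has no other accessory structure; the coverage ratio is 55%, below the 56% limit). Considering the limiting provisions: (f) applies (the reportable unit count is 102, under the 109 limit), but is set aside by (g): (g) operates against (f): a current Annual Notice is held. (h) would limit (g) — aggregate throughput is 4,970 units, less than the 6,690 units limit — but (i) sets (h) aside: (i) operates — a current Category 4 Waiver is held. (j) would limit (i) — a current Provisional Waiver is held — but (k) sets (j) aside: (k) operates against (j): the reference index is 386, below the 388 limit. Exception (a) stands.
Exception (b) requires that the owner holds a current Tier 3 Waiver from the Caltrix Commission; but no current Tier 3 Waiver is held, so (b) is unavailable.
Exception (c) does not apply: electrical service is planned.
Exception (d) fails — the Category 1 Waiver is not current.
Exception (e) requires that the structure's footprint is less than 170 sq ft; but the structure's footprint is 185 sq ft, not less than 170 sq ft, so (e) is unavailable.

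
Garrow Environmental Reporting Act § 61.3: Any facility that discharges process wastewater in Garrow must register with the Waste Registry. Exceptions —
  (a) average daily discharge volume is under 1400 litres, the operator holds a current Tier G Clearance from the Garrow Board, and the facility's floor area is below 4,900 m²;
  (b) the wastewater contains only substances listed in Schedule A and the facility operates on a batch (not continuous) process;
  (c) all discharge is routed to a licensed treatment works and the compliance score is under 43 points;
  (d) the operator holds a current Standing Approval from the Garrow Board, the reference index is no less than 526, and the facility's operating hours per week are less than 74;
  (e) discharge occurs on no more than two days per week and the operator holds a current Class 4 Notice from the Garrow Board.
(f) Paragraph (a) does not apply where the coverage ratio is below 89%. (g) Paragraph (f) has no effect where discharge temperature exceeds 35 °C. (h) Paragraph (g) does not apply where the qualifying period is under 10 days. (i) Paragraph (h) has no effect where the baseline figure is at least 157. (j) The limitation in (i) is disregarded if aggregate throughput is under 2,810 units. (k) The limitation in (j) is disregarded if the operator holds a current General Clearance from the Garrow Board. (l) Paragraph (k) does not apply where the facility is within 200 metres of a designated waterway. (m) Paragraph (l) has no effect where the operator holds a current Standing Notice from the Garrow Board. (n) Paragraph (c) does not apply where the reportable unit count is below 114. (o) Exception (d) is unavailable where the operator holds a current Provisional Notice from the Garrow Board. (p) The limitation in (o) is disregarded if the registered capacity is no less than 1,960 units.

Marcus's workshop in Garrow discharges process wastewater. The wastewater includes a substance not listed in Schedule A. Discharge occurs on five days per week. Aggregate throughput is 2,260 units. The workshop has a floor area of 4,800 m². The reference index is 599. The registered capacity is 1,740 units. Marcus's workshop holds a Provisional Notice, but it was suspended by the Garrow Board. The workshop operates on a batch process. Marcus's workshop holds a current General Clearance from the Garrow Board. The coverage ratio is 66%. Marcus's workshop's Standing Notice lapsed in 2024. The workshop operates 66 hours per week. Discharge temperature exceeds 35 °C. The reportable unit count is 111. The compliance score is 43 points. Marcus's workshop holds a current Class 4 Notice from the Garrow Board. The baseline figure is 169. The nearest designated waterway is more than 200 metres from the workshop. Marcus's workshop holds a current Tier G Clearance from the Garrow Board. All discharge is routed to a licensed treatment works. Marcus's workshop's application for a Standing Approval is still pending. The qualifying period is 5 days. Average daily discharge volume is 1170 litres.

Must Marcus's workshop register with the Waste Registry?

No — exception (a) applies; Marcus's workshop is not required to register with the Waste Registry.

Exception (a)'s conditions are all satisfied: average daily discharge volume is 1170 litres, under the 1400 litres limit; a current Tier G Clearance is held; the facility's floor area is 4,800 m², below the 4,900 m² limit. Under paragraphs (f)–(m): (f) would limit (a) — the coverage ratio is 66%, below the 89% limit — but (g) sets (f) aside: (g) operates against (f): discharge temperature exceeds 35 °C. (h) operates (the qualifying period is 5 days, under the 10 days limit), but is itself disapplied by (i): (i) is engaged — the baseline figure is 169, meeting the 157 threshold. (j) would limit (i) — aggregate throughput is 2,260 units, under the 2,810 units limit — but (k) sets (j) aside: (k) operates against (j): a current General Clearance is held. (l) does not operate here (the workshop is more than 200 m from any designated waterway), so (k) stands. Exception (a) stands.
Exception (b) requires that the wastewater contains only substances listed in Schedule A; but the wastewater includes a non-Schedule-A substance, so (b) is unavailable.
Exception (c) fails — the compliance score is 43 points, not under 43 points.
Exception (d) fails — there is no Standing Approval in force.
Exception (e) requires that discharge occurs on no more than two days per week; but discharge occurs on five days per week, so (e) is unavailable.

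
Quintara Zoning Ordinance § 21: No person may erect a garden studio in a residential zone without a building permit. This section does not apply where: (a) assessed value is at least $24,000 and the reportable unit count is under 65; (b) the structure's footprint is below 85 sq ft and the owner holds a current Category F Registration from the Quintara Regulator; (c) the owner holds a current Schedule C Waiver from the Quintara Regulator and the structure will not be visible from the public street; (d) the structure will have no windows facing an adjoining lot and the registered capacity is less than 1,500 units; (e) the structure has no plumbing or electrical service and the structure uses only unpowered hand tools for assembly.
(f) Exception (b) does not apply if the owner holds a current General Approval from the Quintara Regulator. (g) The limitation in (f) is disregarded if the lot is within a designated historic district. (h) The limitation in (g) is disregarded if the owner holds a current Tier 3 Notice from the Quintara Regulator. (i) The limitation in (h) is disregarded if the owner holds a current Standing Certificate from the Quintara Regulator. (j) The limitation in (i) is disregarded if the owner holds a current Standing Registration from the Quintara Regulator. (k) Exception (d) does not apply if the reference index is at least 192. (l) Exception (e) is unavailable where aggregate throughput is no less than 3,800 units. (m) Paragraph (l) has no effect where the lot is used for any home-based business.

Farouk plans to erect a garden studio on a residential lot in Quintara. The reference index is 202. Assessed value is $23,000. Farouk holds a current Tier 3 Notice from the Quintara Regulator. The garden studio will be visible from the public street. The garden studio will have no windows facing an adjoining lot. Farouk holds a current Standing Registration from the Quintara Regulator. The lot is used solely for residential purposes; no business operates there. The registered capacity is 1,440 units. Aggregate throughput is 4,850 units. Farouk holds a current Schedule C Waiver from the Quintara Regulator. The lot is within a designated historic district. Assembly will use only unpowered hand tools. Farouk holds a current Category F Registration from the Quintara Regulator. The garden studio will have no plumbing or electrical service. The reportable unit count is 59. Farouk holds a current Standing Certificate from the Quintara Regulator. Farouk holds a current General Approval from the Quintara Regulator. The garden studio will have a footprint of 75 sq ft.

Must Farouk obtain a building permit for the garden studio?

Exception (a) requires that assessed value is at least $24,000; but assessed value is $23,000, short of $24,000, so (a) is unavailable.
Exception (b): the structure's footprint is 75 sq ft, below the 85 sq ft limit; a current Category F Registration is held — every condition holds. However, paragraphs (f)–(j) must be considered: (f) operates against (b): a current General Approval is held. (g) operates (the lot is in a historic district), but is overridden by (h): (h) is engaged — a current Tier 3 Notice is held. (i) would limit (h) — a current Standing Certificate is held — but (j) sets (i) aside: (j) is engaged — a current Standing Registration is held. Exception (b) does not apply.
Exception (c) does not apply: the structure will be visible from the street.
Exception (d) is satisfied on its face — no windows face an adjoining lot; the registered capacity is 1,440 units, less than the 1,500 units limit. But applying paragraph (k): (k) operates against (d): the reference index is 202, meeting the 192 threshold. So (d) is unavailable.
Exception (e)'s conditions are all satisfied: there is no plumbing or electrical service; assembly uses only hand tools. However, paragraphs (l)–(m) must be considered: (l) is engaged — aggregate throughput is 4,850 units, meeting the 3,800 units threshold. (m) is inapplicable (the lot is solely residential), so (l) stands. Exception (e) does not apply.
No exception applies. The general rule governs.

Yes — Farouk must obtain a building permit.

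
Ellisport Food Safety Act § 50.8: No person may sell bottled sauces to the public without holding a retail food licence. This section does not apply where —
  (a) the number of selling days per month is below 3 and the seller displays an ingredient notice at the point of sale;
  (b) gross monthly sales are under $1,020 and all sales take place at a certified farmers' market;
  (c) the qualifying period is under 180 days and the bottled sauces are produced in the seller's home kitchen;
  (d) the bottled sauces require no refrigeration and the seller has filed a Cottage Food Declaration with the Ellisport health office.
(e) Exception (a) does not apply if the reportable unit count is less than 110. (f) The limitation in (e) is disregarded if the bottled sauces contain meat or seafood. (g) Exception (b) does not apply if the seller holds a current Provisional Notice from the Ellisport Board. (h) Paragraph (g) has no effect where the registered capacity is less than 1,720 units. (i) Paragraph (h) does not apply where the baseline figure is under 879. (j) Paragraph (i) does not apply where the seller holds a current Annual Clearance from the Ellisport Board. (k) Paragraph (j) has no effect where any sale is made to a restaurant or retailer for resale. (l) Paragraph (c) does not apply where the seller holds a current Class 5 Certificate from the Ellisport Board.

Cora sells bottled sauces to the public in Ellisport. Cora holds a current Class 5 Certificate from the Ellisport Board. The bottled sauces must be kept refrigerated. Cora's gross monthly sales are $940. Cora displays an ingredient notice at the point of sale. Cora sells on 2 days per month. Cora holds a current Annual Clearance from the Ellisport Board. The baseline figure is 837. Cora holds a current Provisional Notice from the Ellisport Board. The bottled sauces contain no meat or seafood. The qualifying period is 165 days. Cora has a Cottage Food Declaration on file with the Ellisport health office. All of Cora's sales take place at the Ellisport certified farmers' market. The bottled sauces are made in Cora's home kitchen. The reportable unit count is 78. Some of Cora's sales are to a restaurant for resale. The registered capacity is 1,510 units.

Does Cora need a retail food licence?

Exception (a) is satisfied on its face — the number of selling days per month is 2, below the 3 limit; an ingredient notice is displayed. Turning to paragraphs (e)–(f): (e) operates against (a): the reportable unit count is 78, less than the 110 limit. (f), which would lift (e), is not triggered — the bottled sauces contain no meat or seafood. (a) is therefore removed.
Exception (b) is satisfied on its face — gross monthly sales are $940, under the $1,020 limit; all sales are at a certified farmers' market. But: (g) applies — a current Provisional Notice is held. (h) is engaged (the registered capacity is 1,510 units, less than the 1,720 units limit), but yields to (i): (i) operates against (h): the baseline figure is 837, under the 879 limit. (j) operates (a current Annual Clearance is held), but is overridden by (k): (k) operates against (j): some sales are to a restaurant for resale. So (b) is unavailable.
Exception (c): the qualifying period is 165 days, under the 180 days limit; the bottled sauces are home-kitchen produced — every condition holds. But applying paragraph (l): (l) operates against (c): a current Class 5 Certificate is held. So (c) is unavailable.
Exception (d) fails — the bottled sauces require refrigeration.
No exception displaces § 50.8.

Yes — Cora must hold a retail food licence.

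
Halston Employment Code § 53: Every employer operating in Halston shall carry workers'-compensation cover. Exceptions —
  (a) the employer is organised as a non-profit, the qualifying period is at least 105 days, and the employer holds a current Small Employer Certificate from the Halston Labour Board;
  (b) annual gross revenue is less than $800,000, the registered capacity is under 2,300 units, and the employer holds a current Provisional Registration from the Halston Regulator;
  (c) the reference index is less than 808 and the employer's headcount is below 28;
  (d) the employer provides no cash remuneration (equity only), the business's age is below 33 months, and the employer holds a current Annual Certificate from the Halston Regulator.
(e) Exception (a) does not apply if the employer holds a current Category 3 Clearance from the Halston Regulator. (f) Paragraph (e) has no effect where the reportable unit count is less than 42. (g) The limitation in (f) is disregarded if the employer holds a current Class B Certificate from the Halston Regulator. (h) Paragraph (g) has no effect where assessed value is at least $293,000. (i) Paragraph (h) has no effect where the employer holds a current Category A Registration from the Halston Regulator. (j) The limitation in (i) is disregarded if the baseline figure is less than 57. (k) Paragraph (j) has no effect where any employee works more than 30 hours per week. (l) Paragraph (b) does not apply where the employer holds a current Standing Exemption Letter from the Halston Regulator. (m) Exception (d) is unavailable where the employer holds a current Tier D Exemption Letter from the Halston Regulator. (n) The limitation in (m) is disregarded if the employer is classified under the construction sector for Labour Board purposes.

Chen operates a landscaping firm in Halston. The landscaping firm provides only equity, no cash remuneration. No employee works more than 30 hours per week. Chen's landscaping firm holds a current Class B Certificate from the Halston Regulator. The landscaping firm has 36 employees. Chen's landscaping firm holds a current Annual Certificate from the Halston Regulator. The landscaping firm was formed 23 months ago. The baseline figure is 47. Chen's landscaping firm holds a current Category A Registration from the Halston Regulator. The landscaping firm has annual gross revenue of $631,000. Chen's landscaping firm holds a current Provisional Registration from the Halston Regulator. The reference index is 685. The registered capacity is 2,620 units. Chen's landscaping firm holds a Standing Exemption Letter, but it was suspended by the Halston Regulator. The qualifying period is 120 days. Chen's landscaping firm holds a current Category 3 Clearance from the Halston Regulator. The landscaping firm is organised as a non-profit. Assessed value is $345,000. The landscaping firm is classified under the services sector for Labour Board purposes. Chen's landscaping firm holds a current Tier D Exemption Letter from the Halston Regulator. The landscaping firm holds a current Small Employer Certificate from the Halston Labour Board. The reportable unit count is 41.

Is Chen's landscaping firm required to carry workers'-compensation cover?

No — exception (a) applies; Chen's landscaping firm is not required to carry workers'-compensation cover.

Exception (a): the employer is a non-profit; the qualifying period is 120 days, meeting the 105 days threshold; a current Small Employer Certificate is held — every condition holds. As to paragraphs (e)–(k): (e) would limit (a) — a current Category 3 Clearance is held — but (f) sets (e) aside: (f) operates — the reportable unit count is 41, less than the 42 limit. (g) would limit (f) — a current Class B Certificate is held — but (h) sets (g) aside: (h) applies — assessed value is $345,000, meeting the $293,000 threshold. (i) would limit (h) — a current Category A Registration is held — but (j) sets (i) aside: (j) is triggered — the baseline figure is 47, less than the 57 limit. (k), which would lift (j), is inapplicable — no employee exceeds 30 hours/week. (a) remains available.
Exception (b) fails — the registered capacity is 2,620 units, not under 2,300 units.
Exception (c) fails — the employer's headcount is 36, not below 28.
Exception (d) is satisfied on its face — remuneration is equity-only; the business's age is 23 months, below the 33 months limit; a current Annual Certificate is held. But: (m) is triggered — a current Tier D Exemption Letter is held. (n) does not operate here (the landscaping firm is classified under the services sector), so (m) stands. So (d) is unavailable.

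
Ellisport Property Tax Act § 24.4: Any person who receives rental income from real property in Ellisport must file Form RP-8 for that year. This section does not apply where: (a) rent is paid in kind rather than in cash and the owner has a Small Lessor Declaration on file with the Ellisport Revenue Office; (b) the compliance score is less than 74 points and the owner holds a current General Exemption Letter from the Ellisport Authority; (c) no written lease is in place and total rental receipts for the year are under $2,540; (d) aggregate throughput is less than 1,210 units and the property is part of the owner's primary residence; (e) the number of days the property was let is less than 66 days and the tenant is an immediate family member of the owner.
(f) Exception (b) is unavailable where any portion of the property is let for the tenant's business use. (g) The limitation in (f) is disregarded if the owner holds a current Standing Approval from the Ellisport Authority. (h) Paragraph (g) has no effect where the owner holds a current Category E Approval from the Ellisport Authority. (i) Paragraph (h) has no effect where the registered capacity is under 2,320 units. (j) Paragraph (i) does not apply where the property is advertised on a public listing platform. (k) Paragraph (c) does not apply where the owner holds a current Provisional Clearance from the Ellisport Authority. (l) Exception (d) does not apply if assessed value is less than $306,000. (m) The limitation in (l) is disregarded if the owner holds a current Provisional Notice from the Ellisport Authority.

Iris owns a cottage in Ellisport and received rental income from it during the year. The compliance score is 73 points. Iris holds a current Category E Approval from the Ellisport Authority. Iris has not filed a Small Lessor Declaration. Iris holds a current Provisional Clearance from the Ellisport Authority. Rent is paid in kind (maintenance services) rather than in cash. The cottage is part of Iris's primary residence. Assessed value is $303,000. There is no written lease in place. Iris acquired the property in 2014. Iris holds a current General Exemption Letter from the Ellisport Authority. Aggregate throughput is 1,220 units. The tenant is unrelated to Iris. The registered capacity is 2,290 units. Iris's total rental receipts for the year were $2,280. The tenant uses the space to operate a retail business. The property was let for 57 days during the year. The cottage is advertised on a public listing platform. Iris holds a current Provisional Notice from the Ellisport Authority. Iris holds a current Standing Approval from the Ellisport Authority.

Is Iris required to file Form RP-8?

Yes — Iris must file Form RP-8.

Exception (a) fails — no Small Lessor Declaration is on file.
Exception (b) is satisfied on its face — the compliance score is 73 points, less than the 74 points limit; a current General Exemption Letter is held. But applying paragraphs (f)–(j): (f) operates against (b): the space is let for business use. (g) is engaged (a current Standing Approval is held), but is set aside by (h): (h) operates — a current Category E Approval is held. (i) would limit (h) — the registered capacity is 2,290 units, under the 2,320 units limit — but (j) sets (i) aside: (j) applies — the property is publicly advertised. (b) is therefore removed.
Exception (c) is satisfied on its face — there is no written lease; total rental receipts for the year are $2,280, under the $2,540 limit. However, paragraph (k) must be considered: (k) operates against (c): a current Provisional Clearance is held. Exception (c) does not apply.
Exception (d) does not apply: aggregate throughput is 1,220 units, not less than 1,210 units.
Exception (e) does not apply: the tenant is unrelated to the owner.
Every exception is unavailable, so the rule governs.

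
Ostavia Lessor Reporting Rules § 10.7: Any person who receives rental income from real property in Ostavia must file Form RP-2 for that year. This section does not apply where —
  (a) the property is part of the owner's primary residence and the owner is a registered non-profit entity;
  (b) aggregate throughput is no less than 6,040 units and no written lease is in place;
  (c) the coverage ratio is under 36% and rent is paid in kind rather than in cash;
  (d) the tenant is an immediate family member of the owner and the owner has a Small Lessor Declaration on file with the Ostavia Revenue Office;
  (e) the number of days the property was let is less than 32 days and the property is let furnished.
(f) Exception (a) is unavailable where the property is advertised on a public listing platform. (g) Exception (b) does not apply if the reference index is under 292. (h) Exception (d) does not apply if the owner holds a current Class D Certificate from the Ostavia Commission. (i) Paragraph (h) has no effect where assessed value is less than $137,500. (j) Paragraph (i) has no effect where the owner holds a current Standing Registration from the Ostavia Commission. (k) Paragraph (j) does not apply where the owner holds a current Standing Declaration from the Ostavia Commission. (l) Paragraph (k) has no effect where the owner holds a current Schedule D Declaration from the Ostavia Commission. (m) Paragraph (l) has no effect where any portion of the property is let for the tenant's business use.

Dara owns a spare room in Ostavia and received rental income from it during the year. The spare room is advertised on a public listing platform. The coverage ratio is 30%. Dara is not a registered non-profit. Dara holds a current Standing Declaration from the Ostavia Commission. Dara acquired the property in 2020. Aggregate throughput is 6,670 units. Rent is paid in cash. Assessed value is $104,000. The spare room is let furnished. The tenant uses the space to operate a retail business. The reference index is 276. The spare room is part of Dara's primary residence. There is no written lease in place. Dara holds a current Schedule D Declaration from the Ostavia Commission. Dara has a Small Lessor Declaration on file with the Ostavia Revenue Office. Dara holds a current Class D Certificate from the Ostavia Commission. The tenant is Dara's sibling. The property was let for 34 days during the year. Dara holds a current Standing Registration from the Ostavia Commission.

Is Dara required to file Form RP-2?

Exception (a) fails — Dara is not a registered non-profit.
Exception (b)'s conditions are all satisfied: aggregate throughput is 6,670 units, meeting the 6,040 units threshold; there is no written lease. But: (g) is triggered — the reference index is 276, under the 292 limit. (b) is therefore removed.
Exception (c) requires that rent is paid in kind rather than in cash; but rent is paid in cash, so (c) is unavailable.
All of (d)'s requirements are met (the tenant is an immediate family member; a Small Lessor Declaration is on file). Considering the limiting provisions: (h) would limit (d) — a current Class D Certificate is held — but (i) sets (h) aside: (i) is triggered — assessed value is $104,000, less than the $137,500 limit. (j) is triggered (a current Standing Registration is held), but is set aside by (k): (k) operates against (j): a current Standing Declaration is held. (l) would limit (k) — a current Schedule D Declaration is held — but (m) sets (l) aside: (m) is triggered — the space is let for business use. (d) remains available.
Exception (e) fails — the number of days the property was let is 34 days, not less than 32 days.

No — exception (d) applies; Dara is not required to file Form RP-2.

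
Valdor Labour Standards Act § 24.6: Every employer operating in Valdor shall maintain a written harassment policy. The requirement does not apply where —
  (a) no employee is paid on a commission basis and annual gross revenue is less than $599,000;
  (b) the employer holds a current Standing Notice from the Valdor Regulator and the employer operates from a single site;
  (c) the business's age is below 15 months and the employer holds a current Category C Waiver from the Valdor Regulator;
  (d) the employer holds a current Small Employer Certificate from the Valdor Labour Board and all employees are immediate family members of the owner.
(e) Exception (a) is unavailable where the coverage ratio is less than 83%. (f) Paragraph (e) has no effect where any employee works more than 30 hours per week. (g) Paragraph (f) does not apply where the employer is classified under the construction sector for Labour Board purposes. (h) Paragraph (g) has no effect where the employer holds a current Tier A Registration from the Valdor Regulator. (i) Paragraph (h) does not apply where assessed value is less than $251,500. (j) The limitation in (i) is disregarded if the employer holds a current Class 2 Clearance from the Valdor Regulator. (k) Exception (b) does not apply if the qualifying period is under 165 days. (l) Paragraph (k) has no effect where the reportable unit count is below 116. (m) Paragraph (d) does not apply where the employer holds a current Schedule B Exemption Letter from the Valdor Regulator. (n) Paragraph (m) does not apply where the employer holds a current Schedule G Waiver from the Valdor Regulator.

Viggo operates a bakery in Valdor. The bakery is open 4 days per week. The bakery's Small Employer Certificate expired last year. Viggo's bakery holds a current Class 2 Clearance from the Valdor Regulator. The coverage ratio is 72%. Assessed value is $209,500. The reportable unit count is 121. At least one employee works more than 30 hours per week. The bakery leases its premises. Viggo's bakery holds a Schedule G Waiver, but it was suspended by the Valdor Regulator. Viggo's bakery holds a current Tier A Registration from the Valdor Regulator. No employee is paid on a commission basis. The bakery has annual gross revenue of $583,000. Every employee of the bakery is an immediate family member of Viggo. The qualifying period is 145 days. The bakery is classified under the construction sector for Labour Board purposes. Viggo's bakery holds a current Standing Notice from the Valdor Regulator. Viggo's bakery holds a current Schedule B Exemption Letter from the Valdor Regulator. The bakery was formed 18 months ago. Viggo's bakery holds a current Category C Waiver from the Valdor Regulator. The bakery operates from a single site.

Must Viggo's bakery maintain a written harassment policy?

No — exception (a) applies; Viggo's bakery is not required to maintain a written harassment policy.

Exception (a): no employee is paid on commission; annual gross revenue is $583,000, less than the $599,000 limit — every condition holds. Under paragraphs (e)–(j): (e) would limit (a) — the coverage ratio is 72%, less than the 83% limit — but (f) sets (e) aside: (f) is engaged — at least one employee exceeds 30 hours/week. (g) would limit (f) — the bakery is classified under the construction sector — but (h) sets (g) aside: (h) operates against (g): a current Tier A Registration is held. (i) is triggered (assessed value is $209,500, less than the $251,500 limit), but is overridden by (j): (j) operates against (i): a current Class 2 Clearance is held. Exception (a) stands.
Exception (b)'s conditions are all satisfied: a current Standing Notice is held; the employer operates from a single site. However, paragraphs (k)–(l) must be considered: (k) operates — the qualifying period is 145 days, under the 165 days limit. (l) does not operate here (the reportable unit count is 121, not below 116), so (k) stands. So (b) is unavailable.
Exception (c) does not apply: the business's age is 18 months, not below 15 months.
Exception (d) does not apply: the Small Employer Certificate has expired.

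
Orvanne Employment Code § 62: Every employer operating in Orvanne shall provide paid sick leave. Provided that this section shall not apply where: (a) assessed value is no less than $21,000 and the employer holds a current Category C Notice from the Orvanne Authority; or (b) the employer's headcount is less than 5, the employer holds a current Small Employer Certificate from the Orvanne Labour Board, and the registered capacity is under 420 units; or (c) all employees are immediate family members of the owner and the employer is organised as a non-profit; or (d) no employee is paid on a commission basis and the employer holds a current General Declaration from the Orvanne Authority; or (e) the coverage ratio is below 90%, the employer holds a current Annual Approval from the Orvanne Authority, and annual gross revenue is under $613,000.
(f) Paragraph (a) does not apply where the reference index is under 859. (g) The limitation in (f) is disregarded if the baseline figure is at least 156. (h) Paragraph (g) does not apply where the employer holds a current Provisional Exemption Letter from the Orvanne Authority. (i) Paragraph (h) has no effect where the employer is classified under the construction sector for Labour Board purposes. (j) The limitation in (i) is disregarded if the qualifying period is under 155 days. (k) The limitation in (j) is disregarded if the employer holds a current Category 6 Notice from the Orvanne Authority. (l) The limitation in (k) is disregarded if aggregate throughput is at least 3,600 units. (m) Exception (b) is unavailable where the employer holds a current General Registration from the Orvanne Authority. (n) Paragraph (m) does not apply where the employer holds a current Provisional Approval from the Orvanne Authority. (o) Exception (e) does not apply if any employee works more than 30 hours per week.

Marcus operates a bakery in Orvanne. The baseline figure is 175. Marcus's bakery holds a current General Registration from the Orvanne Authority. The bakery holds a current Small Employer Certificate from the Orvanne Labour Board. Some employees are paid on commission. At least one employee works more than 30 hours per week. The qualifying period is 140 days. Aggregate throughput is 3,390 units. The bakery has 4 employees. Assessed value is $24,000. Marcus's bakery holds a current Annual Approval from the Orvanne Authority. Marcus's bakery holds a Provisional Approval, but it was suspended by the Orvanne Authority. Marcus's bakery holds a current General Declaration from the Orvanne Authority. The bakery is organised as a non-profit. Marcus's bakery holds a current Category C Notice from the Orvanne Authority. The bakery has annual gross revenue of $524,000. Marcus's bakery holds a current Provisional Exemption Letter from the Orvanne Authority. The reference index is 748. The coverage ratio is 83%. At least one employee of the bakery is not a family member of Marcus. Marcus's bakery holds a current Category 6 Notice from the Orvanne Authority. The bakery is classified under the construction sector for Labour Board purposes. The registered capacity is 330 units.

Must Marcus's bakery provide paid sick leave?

No — exception (a) applies; Marcus's bakery is not required to provide paid sick leave.

All of (a)'s requirements are met (assessed value is $24,000, meeting the $21,000 threshold; a current Category C Notice is held). Applying paragraphs (f)–(l): (f) would limit (a) — the reference index is 748, under the 859 limit — but (g) sets (f) aside: (g) applies — the baseline figure is 175, meeting the 156 threshold. (h) operates (a current Provisional Exemption Letter is held), but is displaced by (i): (i) operates — the bakery is classified under the construction sector. (j) applies (the qualifying period is 140 days, under the 155 days limit), but is itself disapplied by (k): (k) operates — a current Category 6 Notice is held. (l), which would lift (k), is not engaged — aggregate throughput is 3,390 units, short of 3,600 units. (a) remains available.
All of (b)'s requirements are met (the employer's headcount is 4, less than the 5 limit; a current Small Employer Certificate is held; the registered capacity is 330 units, under the 420 units limit). But applying paragraphs (m)–(n): (m) is engaged — a current General Registration is held. (n), which would lift (m), is not triggered — the Provisional Approval is not current. So (b) is unavailable.
Exception (c) requires that all employees are immediate family members of the owner; but at least one employee is not a family member, so (c) is unavailable.
Exception (d) fails — some employees are paid on commission.
All of (e)'s requirements are met (the coverage ratio is 83%, below the 90% limit; a current Annual Approval is held; annual gross revenue is $524,000, under the $613,000 limit). Turning to paragraph (o): (o) operates against (e): at least one employee exceeds 30 hours/week. (e) is therefore removed.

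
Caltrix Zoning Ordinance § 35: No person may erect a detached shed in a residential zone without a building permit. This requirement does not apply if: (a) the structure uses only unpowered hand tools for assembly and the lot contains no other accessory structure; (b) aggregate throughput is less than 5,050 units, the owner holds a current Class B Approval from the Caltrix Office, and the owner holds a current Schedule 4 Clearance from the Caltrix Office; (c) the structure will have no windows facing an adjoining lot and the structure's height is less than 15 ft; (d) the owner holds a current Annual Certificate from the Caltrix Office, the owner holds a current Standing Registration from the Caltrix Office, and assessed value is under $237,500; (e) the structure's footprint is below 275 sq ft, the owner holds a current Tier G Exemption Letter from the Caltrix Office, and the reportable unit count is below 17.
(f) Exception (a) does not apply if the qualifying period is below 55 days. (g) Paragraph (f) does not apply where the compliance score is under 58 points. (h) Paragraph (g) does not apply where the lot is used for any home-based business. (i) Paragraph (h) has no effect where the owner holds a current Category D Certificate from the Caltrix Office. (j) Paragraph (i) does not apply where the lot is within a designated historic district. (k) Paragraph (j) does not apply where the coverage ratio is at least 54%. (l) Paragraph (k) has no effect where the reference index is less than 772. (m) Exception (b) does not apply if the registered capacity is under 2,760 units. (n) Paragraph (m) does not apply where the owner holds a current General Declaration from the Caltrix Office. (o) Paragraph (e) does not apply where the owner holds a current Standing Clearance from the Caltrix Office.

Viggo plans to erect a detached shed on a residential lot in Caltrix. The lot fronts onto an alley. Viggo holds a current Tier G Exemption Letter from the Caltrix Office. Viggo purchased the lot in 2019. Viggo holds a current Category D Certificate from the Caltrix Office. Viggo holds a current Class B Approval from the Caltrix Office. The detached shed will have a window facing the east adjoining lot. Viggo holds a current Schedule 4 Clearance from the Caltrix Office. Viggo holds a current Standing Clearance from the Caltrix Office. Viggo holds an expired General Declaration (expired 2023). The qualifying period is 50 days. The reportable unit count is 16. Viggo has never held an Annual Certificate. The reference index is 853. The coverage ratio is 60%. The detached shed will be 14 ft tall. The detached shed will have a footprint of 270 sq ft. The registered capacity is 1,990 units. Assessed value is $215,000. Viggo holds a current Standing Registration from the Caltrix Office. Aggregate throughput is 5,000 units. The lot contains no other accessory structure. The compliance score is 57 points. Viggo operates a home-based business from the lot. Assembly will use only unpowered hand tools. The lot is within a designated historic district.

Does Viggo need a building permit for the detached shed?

No — exception (a) applies; Viggo does not need a building permit.

Exception (a) is satisfied on its face — assembly uses only hand tools; the lot has no other accessory structure. Considering the limiting provisions: (f) is triggered (the qualifying period is 50 days, below the 55 days limit), but is overridden by (g): (g) is engaged — the compliance score is 57 points, under the 58 points limit. (h) would limit (g) — a home-based business operates on the lot — but (i) sets (h) aside: (i) is engaged — a current Category D Certificate is held. (j) would limit (i) — the lot is in a historic district — but (k) sets (j) aside: (k) operates against (j): the coverage ratio is 60%, meeting the 54% threshold. (l) is not engaged (the reference index is 853, not less than 772), so (k) stands. So (a) applies.
Exception (b) is satisfied on its face — aggregate throughput is 5,000 units, less than the 5,050 units limit; a current Class B Approval is held; a current Schedule 4 Clearance is held. Turning to paragraphs (m)–(n): (m) operates against (b): the registered capacity is 1,990 units, under the 2,760 units limit. (n) does not operate here (no current General Declaration is held), so (m) stands. So (b) is unavailable.
Exception (c) fails — a window faces an adjoining lot.
Exception (d) does not apply: no current Annual Certificate is held.
All of (e)'s requirements are met (the structure's footprint is 270 sq ft, below the 275 sq ft limit; a current Tier G Exemption Letter is held; the reportable unit count is 16, below the 17 limit). But: (o) operates against (e): a current Standing Clearance is held. So (e) is unavailable.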